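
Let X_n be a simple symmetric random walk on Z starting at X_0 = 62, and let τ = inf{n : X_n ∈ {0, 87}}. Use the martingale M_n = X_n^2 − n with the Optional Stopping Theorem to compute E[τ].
E[τ] = 1550

M_n = X_n^2 − n is a martingale (since E[X_{n+1}^2 | F_n] = X_n^2 + 1). By OST (τ has finite mean in a bounded region), E[M_τ] = E[M_0] = X_0^2 − 0 = 62^2 = 3844. Also E[M_τ] = E[X_τ^2] − E[τ]. The walk exits at 0 or 87, with P(hit 87 first) = 62/87, so E[X_τ^2] = 87^2 · 62/87 + 0 = 5394. Thus E[τ] = E[X_τ^2] − E[M_τ] = 5394 − 3844 = 1550 = 62(87 − 62) = 1550.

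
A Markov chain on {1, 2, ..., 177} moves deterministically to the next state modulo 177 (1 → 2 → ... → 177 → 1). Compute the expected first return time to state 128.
E[T_128 | X_0 = 128] = 177

The chain cycles deterministically, so starting at state 128 it returns in exactly 177 steps. Equivalently, the stationary distribution is uniform π_j = 1/177 for every state j, so by Kac's formula E[T_128] = 1/π_128 = 177.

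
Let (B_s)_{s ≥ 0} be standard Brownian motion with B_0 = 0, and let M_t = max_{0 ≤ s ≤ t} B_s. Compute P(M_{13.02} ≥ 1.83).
P(M_{13.02} ≥ 1.83) = 2·P(B_{13.02} ≥ 1.83) = 2(1 − Φ(1.83/√13.02)) ≈ 0.6120

By the reflection principle for Brownian motion, P(M_t ≥ a) = 2 · P(B_t ≥ a) for a ≥ 0. Since B_t ~ N(0, t), P(B_t ≥ 1.83) = 1 − Φ(1.83/√t) = 1 − Φ(1.83/√13.02) = 1 − Φ(0.5072). So
  P(M_{13.02} ≥ 1.83) = 2(1 − Φ(0.5072)) ≈ 0.6120.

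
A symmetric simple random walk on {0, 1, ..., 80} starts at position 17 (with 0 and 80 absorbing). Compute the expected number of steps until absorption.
E[τ | X_0 = 17] = 1071

Let v_k = E[τ | X_0 = k]. Boundary: v_0 = v_80 = 0. Recurrence: v_k = 1 + (v_{k-1} + v_{k+1})/2 for 1 ≤ k ≤ 79. The particular solution to v_k − (v_{k-1} + v_{k+1})/2 = 1 is v_k = −k^2. Adding homogeneous solution A + B k and matching boundaries gives v_k = k (80 − k). Substituting k = 17: v_17 = 17 · 63 = 1071.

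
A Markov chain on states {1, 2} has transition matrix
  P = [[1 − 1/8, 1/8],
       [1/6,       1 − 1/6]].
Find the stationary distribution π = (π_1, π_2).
π_1 = 4/7, π_2 = 3/7

Solve πP = π with π_1 + π_2 = 1. From πP = π: π_1 · (1 − 1/8) + π_2 · 1/6 = π_1 ⇒ π_2 · 1/6 = π_1 · 1/8 ⇒ π_2/π_1 = (1/8)/(1/6) = 3/4. Together with π_1 + π_2 = 1:
  π_1 = (1/6)/(1/8 + 1/6) = (1/6)/(7/24) = 4/7,
  π_2 = (1/8)/(1/8 + 1/6) = (1/8)/(7/24) = 3/7.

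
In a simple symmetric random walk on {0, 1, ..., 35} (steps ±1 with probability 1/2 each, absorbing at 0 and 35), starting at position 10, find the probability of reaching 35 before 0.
P(hit 35 before 0) = 10/35 = 2/7

Let u_k = P(hit 35 before 0 | start at k). Then u_0 = 0, u_35 = 1, and u_k = u_{k-1}/2 + u_{k+1}/2 for 1 ≤ k ≤ 34. This harmonic recurrence is solved by u_k = k/35, giving u_10 = 10/35 = 2/7.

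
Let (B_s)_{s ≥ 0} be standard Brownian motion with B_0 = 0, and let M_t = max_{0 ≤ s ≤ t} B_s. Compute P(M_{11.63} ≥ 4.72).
P(M_{11.63} ≥ 4.72) = 2·P(B_{11.63} ≥ 4.72) = 2(1 − Φ(4.72/√11.63)) ≈ 0.1663

By the reflection principle for Brownian motion, P(M_t ≥ a) = 2 · P(B_t ≥ a) for a ≥ 0. Since B_t ~ N(0, t), P(B_t ≥ 4.72) = 1 − Φ(4.72/√t) = 1 − Φ(4.72/√11.63) = 1 − Φ(1.3841). So
  P(M_{11.63} ≥ 4.72) = 2(1 − Φ(1.3841)) ≈ 0.1663.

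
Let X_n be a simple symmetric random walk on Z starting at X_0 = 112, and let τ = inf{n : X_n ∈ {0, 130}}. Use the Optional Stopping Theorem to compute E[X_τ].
E[X_τ] = 112

X_n is a martingale and τ is a bounded-mean stopping time (indeed τ is finite a.s. with bounded expectation since the walk is in a bounded region). By the OST, E[X_τ] = E[X_0] = 112. Equivalently: E[X_τ] = 130 · P(hit 130 first) + 0 · P(hit 0 first) = 130 · (112/130) = 112.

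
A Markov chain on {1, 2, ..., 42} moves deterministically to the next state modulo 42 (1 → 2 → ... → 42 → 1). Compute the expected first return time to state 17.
E[T_17 | X_0 = 17] = 42

The chain cycles deterministically, so starting at state 17 it returns in exactly 42 steps. Equivalently, the stationary distribution is uniform π_j = 1/42 for every state j, so by Kac's formula E[T_17] = 1/π_17 = 42.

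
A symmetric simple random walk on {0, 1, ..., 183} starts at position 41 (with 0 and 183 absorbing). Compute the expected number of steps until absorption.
E[τ | X_0 = 41] = 5822

Let v_k = E[τ | X_0 = k]. Boundary: v_0 = v_183 = 0. Recurrence: v_k = 1 + (v_{k-1} + v_{k+1})/2 for 1 ≤ k ≤ 182. The particular solution to v_k − (v_{k-1} + v_{k+1})/2 = 1 is v_k = −k^2. Adding homogeneous solution A + B k and matching boundaries gives v_k = k (183 − k). Substituting k = 41: v_41 = 41 · 142 = 5822.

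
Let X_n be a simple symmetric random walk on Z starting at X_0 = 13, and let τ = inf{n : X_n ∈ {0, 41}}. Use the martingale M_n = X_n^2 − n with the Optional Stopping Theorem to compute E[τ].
E[τ] = 364

M_n = X_n^2 − n is a martingale (since E[X_{n+1}^2 | F_n] = X_n^2 + 1). By OST (τ has finite mean in a bounded region), E[M_τ] = E[M_0] = X_0^2 − 0 = 13^2 = 169. Also E[M_τ] = E[X_τ^2] − E[τ]. The walk exits at 0 or 41, with P(hit 41 first) = 13/41, so E[X_τ^2] = 41^2 · 13/41 + 0 = 533. Thus E[τ] = E[X_τ^2] − E[M_τ] = 533 − 169 = 364 = 13(41 − 13) = 364.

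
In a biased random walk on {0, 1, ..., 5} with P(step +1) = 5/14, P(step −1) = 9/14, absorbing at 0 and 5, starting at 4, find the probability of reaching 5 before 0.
P(hit 5 before 0) = (1 − (9/5)^4) / (1 − (9/5)^5) = 7420/13981

Let u_k denote P(reach 5 before 0 | start at k). Boundary: u_0 = 0, u_5 = 1. Recurrence: u_k = 5/14·u_{k+1} + 9/14·u_{k-1} for 1 ≤ k ≤ 4. Try u_k = A + B·r^k with r = q/p = (9/14)/(5/14) = 9/5. Substitution satisfies the recurrence; boundary conditions give:
  u_k = (1 − r^k) / (1 − r^N) = (1 − (9/5)^4) / (1 − (9/5)^5) = 7420/13981.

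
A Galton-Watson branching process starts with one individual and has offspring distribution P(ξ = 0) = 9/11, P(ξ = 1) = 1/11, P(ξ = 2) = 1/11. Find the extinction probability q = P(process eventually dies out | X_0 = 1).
q = 1

Mean offspring μ = 0·9/11 + 1·1/11 + 2·1/11 = 3/11 ≤ 1. For μ ≤ 1 with offspring not concentrated at 1, the Galton-Watson process goes extinct almost surely, so q = 1.
(Algebraic check: The pgf is f(s) = 9/11 + 1/11·s + 1/11·s². The extinction probability q is the smallest fixed point of f in [0, 1]. Setting s = f(s):
  1/11·s² + (1/11 − 1)·s + 9/11 = 0
  1/11·s² − (9/11 + 1/11)·s + 9/11 = 0
which factors as (s − 1)·(1/11·s − 9/11) = 0, giving roots s = 1 and s = (9/11)/(1/11) = 9. Since 9 ≥ 1, the smallest root in [0, 1] is s = 1.)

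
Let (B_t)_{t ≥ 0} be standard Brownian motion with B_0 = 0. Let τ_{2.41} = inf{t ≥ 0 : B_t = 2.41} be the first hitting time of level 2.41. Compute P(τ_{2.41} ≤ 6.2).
P(τ_{2.41} ≤ 6.2) = 2(1 − Φ(2.41/√6.2)) = 2(1 − Φ(0.9679)) ≈ 0.3331

By the reflection principle for standard BM, P(τ_b ≤ t) = 2 · P(B_t ≥ b). Since B_t ~ N(0, t), P(B_t ≥ 2.41) = 1 − Φ(2.41/√t) = 1 − Φ(2.41/√6.2) = 1 − Φ(0.9679) ≈ 0.16655. Doubling: P(τ_{2.41} ≤ 6.2) ≈ 2 · 0.16655 = 0.33310 ≈ 0.3331.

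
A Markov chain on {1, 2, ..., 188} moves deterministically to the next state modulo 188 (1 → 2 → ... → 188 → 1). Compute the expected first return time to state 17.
E[T_17 | X_0 = 17] = 188

The chain cycles deterministically, so starting at state 17 it returns in exactly 188 steps. Equivalently, the stationary distribution is uniform π_j = 1/188 for every state j, so by Kac's formula E[T_17] = 1/π_17 = 188.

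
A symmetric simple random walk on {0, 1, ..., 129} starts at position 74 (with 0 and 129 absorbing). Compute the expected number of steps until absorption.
E[τ | X_0 = 74] = 4070

Let v_k = E[τ | X_0 = k]. Boundary: v_0 = v_129 = 0. Recurrence: v_k = 1 + (v_{k-1} + v_{k+1})/2 for 1 ≤ k ≤ 128. The particular solution to v_k − (v_{k-1} + v_{k+1})/2 = 1 is v_k = −k^2. Adding homogeneous solution A + B k and matching boundaries gives v_k = k (129 − k). Substituting k = 74: v_74 = 74 · 55 = 4070.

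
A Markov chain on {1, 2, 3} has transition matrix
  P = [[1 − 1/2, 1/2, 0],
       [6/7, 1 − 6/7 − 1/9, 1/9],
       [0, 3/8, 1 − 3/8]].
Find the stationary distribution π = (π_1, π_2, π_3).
π = (324/569, 189/569, 56/569)

This is a birth-death chain on three states, which satisfies detailed balance: π_1 · P_{12} = π_2 · P_{21} and π_2 · P_{23} = π_3 · P_{32}.
From π_1 · 1/2 = π_2 · 6/7: π_2/π_1 = (1/2)/(6/7) = 7/12.
From π_2 · 1/9 = π_3 · 3/8: π_3/π_2 = (1/9)/(3/8) = 8/27.
Take π_1 proportional to 1; then unnormalized π = (1, 7/12, 14/81). Normalize by dividing by the sum 569/324:
  π = (324/569, 189/569, 56/569).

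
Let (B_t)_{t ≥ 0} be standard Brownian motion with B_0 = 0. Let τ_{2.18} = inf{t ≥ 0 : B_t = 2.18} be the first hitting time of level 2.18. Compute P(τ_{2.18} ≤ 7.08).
P(τ_{2.18} ≤ 7.08) = 2(1 − Φ(2.18/√7.08)) = 2(1 − Φ(0.8193)) ≈ 0.4126

By the reflection principle for standard BM, P(τ_b ≤ t) = 2 · P(B_t ≥ b). Since B_t ~ N(0, t), P(B_t ≥ 2.18) = 1 − Φ(2.18/√t) = 1 − Φ(2.18/√7.08) = 1 − Φ(0.8193) ≈ 0.20631. Doubling: P(τ_{2.18} ≤ 7.08) ≈ 2 · 0.20631 = 0.41262 ≈ 0.4126.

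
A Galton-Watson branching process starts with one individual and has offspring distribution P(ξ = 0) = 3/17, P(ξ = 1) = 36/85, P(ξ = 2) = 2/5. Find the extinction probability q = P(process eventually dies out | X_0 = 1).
q = 15/34

The pgf is f(s) = 3/17 + 36/85·s + 2/5·s². The extinction probability q is the smallest fixed point of f in [0, 1]. Setting s = f(s):
  2/5·s² + (36/85 − 1)·s + 3/17 = 0
  2/5·s² − (3/17 + 2/5)·s + 3/17 = 0
which factors as (s − 1)·(2/5·s − 3/17) = 0, giving roots s = 1 and s = (3/17)/(2/5) = 15/34.
Mean offspring μ = 36/85 + 2·2/5 = 104/85 > 1 (supercritical), so q < 1. The extinction probability is the smaller root: q = (3/17)/(2/5) = 15/34.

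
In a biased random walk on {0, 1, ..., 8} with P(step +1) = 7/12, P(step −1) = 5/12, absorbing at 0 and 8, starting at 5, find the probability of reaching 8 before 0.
P(hit 8 before 0) = (1 − (5/7)^5) / (1 − (5/7)^8) = 2346463/2687088

Let u_k denote P(reach 8 before 0 | start at k). Boundary: u_0 = 0, u_8 = 1. Recurrence: u_k = 7/12·u_{k+1} + 5/12·u_{k-1} for 1 ≤ k ≤ 7. Try u_k = A + B·r^k with r = q/p = (5/12)/(7/12) = 5/7. Substitution satisfies the recurrence; boundary conditions give:
  u_k = (1 − r^k) / (1 − r^N) = (1 − (5/7)^5) / (1 − (5/7)^8) = 2346463/2687088.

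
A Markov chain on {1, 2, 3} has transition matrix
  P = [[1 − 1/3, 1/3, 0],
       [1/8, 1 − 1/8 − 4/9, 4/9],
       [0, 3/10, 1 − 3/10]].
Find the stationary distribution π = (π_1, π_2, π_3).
π = (81/617, 216/617, 320/617)

This is a birth-death chain on three states, which satisfies detailed balance: π_1 · P_{12} = π_2 · P_{21} and π_2 · P_{23} = π_3 · P_{32}.
From π_1 · 1/3 = π_2 · 1/8: π_2/π_1 = (1/3)/(1/8) = 8/3.
From π_2 · 4/9 = π_3 · 3/10: π_3/π_2 = (4/9)/(3/10) = 40/27.
Take π_1 proportional to 1; then unnormalized π = (1, 8/3, 320/81). Normalize by dividing by the sum 617/81:
  π = (81/617, 216/617, 320/617).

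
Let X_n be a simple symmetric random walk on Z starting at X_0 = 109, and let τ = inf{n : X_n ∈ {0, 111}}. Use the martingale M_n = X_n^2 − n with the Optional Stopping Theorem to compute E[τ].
E[τ] = 218

M_n = X_n^2 − n is a martingale (since E[X_{n+1}^2 | F_n] = X_n^2 + 1). By OST (τ has finite mean in a bounded region), E[M_τ] = E[M_0] = X_0^2 − 0 = 109^2 = 11881. Also E[M_τ] = E[X_τ^2] − E[τ]. The walk exits at 0 or 111, with P(hit 111 first) = 109/111, so E[X_τ^2] = 111^2 · 109/111 + 0 = 12099. Thus E[τ] = E[X_τ^2] − E[M_τ] = 12099 − 11881 = 218 = 109(111 − 109) = 218.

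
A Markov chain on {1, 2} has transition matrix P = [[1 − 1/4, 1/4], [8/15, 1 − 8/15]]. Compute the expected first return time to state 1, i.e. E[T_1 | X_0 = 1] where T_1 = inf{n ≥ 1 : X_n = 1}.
E[T_1 | X_0 = 1] = 1/π_1 = 47/32

For an irreducible recurrent Markov chain with stationary distribution π, E[T_i | X_0 = i] = 1/π_i (Kac's formula). Here π_1 = (8/15)/(1/4 + 8/15) = (8/15)/(47/60) = 32/47, so E[T_1 | X_0 = 1] = 1/π_1 = (1/4 + 8/15)/(8/15) = (47/60)/(8/15) = 47/32.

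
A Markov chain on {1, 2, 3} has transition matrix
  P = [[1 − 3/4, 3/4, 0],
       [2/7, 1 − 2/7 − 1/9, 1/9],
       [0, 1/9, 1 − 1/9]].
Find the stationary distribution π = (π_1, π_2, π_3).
π = (4/25, 21/50, 21/50)

This is a birth-death chain on three states, which satisfies detailed balance: π_1 · P_{12} = π_2 · P_{21} and π_2 · P_{23} = π_3 · P_{32}.
From π_1 · 3/4 = π_2 · 2/7: π_2/π_1 = (3/4)/(2/7) = 21/8.
From π_2 · 1/9 = π_3 · 1/9: π_3/π_2 = (1/9)/(1/9) = 1.
Take π_1 proportional to 1; then unnormalized π = (1, 21/8, 21/8). Normalize by dividing by the sum 25/4:
  π = (4/25, 21/50, 21/50).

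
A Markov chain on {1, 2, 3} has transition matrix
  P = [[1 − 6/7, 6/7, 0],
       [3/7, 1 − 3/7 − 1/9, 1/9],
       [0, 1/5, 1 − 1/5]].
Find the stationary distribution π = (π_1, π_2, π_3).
π = (9/37, 18/37, 10/37)

This is a birth-death chain on three states, which satisfies detailed balance: π_1 · P_{12} = π_2 · P_{21} and π_2 · P_{23} = π_3 · P_{32}.
From π_1 · 6/7 = π_2 · 3/7: π_2/π_1 = (6/7)/(3/7) = 2.
From π_2 · 1/9 = π_3 · 1/5: π_3/π_2 = (1/9)/(1/5) = 5/9.
Take π_1 proportional to 1; then unnormalized π = (1, 2, 10/9). Normalize by dividing by the sum 37/9:
  π = (9/37, 18/37, 10/37).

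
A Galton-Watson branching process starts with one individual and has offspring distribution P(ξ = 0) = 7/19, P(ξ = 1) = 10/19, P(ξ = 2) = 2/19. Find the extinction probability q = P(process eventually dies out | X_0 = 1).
q = 1

Mean offspring μ = 0·7/19 + 1·10/19 + 2·2/19 = 14/19 ≤ 1. For μ ≤ 1 with offspring not concentrated at 1, the Galton-Watson process goes extinct almost surely, so q = 1.
(Algebraic check: The pgf is f(s) = 7/19 + 10/19·s + 2/19·s². The extinction probability q is the smallest fixed point of f in [0, 1]. Setting s = f(s):
  2/19·s² + (10/19 − 1)·s + 7/19 = 0
  2/19·s² − (7/19 + 2/19)·s + 7/19 = 0
which factors as (s − 1)·(2/19·s − 7/19) = 0, giving roots s = 1 and s = (7/19)/(2/19) = 7/2. Since 7/2 ≥ 1, the smallest root in [0, 1] is s = 1.)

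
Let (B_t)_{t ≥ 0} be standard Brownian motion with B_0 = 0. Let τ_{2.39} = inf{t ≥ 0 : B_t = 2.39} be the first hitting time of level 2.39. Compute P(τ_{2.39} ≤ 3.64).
P(τ_{2.39} ≤ 3.64) = 2(1 − Φ(2.39/√3.64)) = 2(1 − Φ(1.2527)) ≈ 0.2103

By the reflection principle for standard BM, P(τ_b ≤ t) = 2 · P(B_t ≥ b). Since B_t ~ N(0, t), P(B_t ≥ 2.39) = 1 − Φ(2.39/√t) = 1 − Φ(2.39/√3.64) = 1 − Φ(1.2527) ≈ 0.10516. Doubling: P(τ_{2.39} ≤ 3.64) ≈ 2 · 0.10516 = 0.21032 ≈ 0.2103.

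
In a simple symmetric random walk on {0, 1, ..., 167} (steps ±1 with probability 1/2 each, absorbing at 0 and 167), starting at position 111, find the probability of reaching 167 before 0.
P(hit 167 before 0) = 111/167

Let u_k = P(hit 167 before 0 | start at k). Then u_0 = 0, u_167 = 1, and u_k = u_{k-1}/2 + u_{k+1}/2 for 1 ≤ k ≤ 166. This harmonic recurrence is solved by u_k = k/167, giving u_111 = 111/167.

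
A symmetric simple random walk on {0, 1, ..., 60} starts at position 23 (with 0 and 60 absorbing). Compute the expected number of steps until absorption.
E[τ | X_0 = 23] = 851

Let v_k = E[τ | X_0 = k]. Boundary: v_0 = v_60 = 0. Recurrence: v_k = 1 + (v_{k-1} + v_{k+1})/2 for 1 ≤ k ≤ 59. The particular solution to v_k − (v_{k-1} + v_{k+1})/2 = 1 is v_k = −k^2. Adding homogeneous solution A + B k and matching boundaries gives v_k = k (60 − k). Substituting k = 23: v_23 = 23 · 37 = 851.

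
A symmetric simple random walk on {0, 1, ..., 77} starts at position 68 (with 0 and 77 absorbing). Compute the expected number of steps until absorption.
E[τ | X_0 = 68] = 612

Let v_k = E[τ | X_0 = k]. Boundary: v_0 = v_77 = 0. Recurrence: v_k = 1 + (v_{k-1} + v_{k+1})/2 for 1 ≤ k ≤ 76. The particular solution to v_k − (v_{k-1} + v_{k+1})/2 = 1 is v_k = −k^2. Adding homogeneous solution A + B k and matching boundaries gives v_k = k (77 − k). Substituting k = 68: v_68 = 68 · 9 = 612.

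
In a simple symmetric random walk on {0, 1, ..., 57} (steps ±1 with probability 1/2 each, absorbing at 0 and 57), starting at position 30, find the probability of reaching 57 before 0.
P(hit 57 before 0) = 30/57 = 10/19

Let u_k = P(hit 57 before 0 | start at k). Then u_0 = 0, u_57 = 1, and u_k = u_{k-1}/2 + u_{k+1}/2 for 1 ≤ k ≤ 56. This harmonic recurrence is solved by u_k = k/57, giving u_30 = 30/57 = 10/19.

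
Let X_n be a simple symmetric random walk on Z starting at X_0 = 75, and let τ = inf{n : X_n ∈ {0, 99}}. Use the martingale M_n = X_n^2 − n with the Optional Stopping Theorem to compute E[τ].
E[τ] = 1800

M_n = X_n^2 − n is a martingale (since E[X_{n+1}^2 | F_n] = X_n^2 + 1). By OST (τ has finite mean in a bounded region), E[M_τ] = E[M_0] = X_0^2 − 0 = 75^2 = 5625. Also E[M_τ] = E[X_τ^2] − E[τ]. The walk exits at 0 or 99, with P(hit 99 first) = 75/99, so E[X_τ^2] = 99^2 · 75/99 + 0 = 7425. Thus E[τ] = E[X_τ^2] − E[M_τ] = 7425 − 5625 = 1800 = 75(99 − 75) = 1800.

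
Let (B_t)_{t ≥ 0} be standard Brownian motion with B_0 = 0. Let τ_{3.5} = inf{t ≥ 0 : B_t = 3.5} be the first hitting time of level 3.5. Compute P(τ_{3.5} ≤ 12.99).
P(τ_{3.5} ≤ 12.99) = 2(1 − Φ(3.5/√12.99)) = 2(1 − Φ(0.9711)) ≈ 0.3315

By the reflection principle for standard BM, P(τ_b ≤ t) = 2 · P(B_t ≥ b). Since B_t ~ N(0, t), P(B_t ≥ 3.5) = 1 − Φ(3.5/√t) = 1 − Φ(3.5/√12.99) = 1 − Φ(0.9711) ≈ 0.16575. Doubling: P(τ_{3.5} ≤ 12.99) ≈ 2 · 0.16575 = 0.33150 ≈ 0.3315.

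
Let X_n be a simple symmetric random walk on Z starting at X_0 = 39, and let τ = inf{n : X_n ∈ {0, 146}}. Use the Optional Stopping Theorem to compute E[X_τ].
E[X_τ] = 39

X_n is a martingale and τ is a bounded-mean stopping time (indeed τ is finite a.s. with bounded expectation since the walk is in a bounded region). By the OST, E[X_τ] = E[X_0] = 39. Equivalently: E[X_τ] = 146 · P(hit 146 first) + 0 · P(hit 0 first) = 146 · (39/146) = 39.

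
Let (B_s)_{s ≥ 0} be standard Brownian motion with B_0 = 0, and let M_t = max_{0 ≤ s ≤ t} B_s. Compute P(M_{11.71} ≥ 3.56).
P(M_{11.71} ≥ 3.56) = 2·P(B_{11.71} ≥ 3.56) = 2(1 − Φ(3.56/√11.71)) ≈ 0.2982

By the reflection principle for Brownian motion, P(M_t ≥ a) = 2 · P(B_t ≥ a) for a ≥ 0. Since B_t ~ N(0, t), P(B_t ≥ 3.56) = 1 − Φ(3.56/√t) = 1 − Φ(3.56/√11.71) = 1 − Φ(1.0403). So
  P(M_{11.71} ≥ 3.56) = 2(1 − Φ(1.0403)) ≈ 0.2982.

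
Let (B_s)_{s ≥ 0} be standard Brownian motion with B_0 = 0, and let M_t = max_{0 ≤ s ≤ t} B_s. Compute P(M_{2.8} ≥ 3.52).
P(M_{2.8} ≥ 3.52) = 2·P(B_{2.8} ≥ 3.52) = 2(1 − Φ(3.52/√2.8)) ≈ 0.0354

By the reflection principle for Brownian motion, P(M_t ≥ a) = 2 · P(B_t ≥ a) for a ≥ 0. Since B_t ~ N(0, t), P(B_t ≥ 3.52) = 1 − Φ(3.52/√t) = 1 − Φ(3.52/√2.8) = 1 − Φ(2.1036). So
  P(M_{2.8} ≥ 3.52) = 2(1 − Φ(2.1036)) ≈ 0.0354.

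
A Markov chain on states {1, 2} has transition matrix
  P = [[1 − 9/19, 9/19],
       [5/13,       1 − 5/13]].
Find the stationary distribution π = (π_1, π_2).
π_1 = 95/212, π_2 = 117/212

Solve πP = π with π_1 + π_2 = 1. From πP = π: π_1 · (1 − 9/19) + π_2 · 5/13 = π_1 ⇒ π_2 · 5/13 = π_1 · 9/19 ⇒ π_2/π_1 = (9/19)/(5/13) = 117/95. Together with π_1 + π_2 = 1:
  π_1 = (5/13)/(9/19 + 5/13) = (5/13)/(212/247) = 95/212,
  π_2 = (9/19)/(9/19 + 5/13) = (9/19)/(212/247) = 117/212.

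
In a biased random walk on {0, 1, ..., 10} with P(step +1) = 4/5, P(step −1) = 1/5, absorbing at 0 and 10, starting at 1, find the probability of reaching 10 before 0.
P(hit 10 before 0) = (1 − (1/4)^1) / (1 − (1/4)^10) = 262144/349525

Let u_k denote P(reach 10 before 0 | start at k). Boundary: u_0 = 0, u_10 = 1. Recurrence: u_k = 4/5·u_{k+1} + 1/5·u_{k-1} for 1 ≤ k ≤ 9. Try u_k = A + B·r^k with r = q/p = (1/5)/(4/5) = 1/4. Substitution satisfies the recurrence; boundary conditions give:
  u_k = (1 − r^k) / (1 − r^N) = (1 − (1/4)^1) / (1 − (1/4)^10) = 262144/349525.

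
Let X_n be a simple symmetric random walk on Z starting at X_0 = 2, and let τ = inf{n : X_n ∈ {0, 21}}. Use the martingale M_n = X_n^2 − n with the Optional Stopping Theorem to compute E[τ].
E[τ] = 38

M_n = X_n^2 − n is a martingale (since E[X_{n+1}^2 | F_n] = X_n^2 + 1). By OST (τ has finite mean in a bounded region), E[M_τ] = E[M_0] = X_0^2 − 0 = 2^2 = 4. Also E[M_τ] = E[X_τ^2] − E[τ]. The walk exits at 0 or 21, with P(hit 21 first) = 2/21, so E[X_τ^2] = 21^2 · 2/21 + 0 = 42. Thus E[τ] = E[X_τ^2] − E[M_τ] = 42 − 4 = 38 = 2(21 − 2) = 38.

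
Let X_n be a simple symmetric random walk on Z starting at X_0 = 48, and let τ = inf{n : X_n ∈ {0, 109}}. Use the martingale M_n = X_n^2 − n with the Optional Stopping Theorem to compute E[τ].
E[τ] = 2928

M_n = X_n^2 − n is a martingale (since E[X_{n+1}^2 | F_n] = X_n^2 + 1). By OST (τ has finite mean in a bounded region), E[M_τ] = E[M_0] = X_0^2 − 0 = 48^2 = 2304. Also E[M_τ] = E[X_τ^2] − E[τ]. The walk exits at 0 or 109, with P(hit 109 first) = 48/109, so E[X_τ^2] = 109^2 · 48/109 + 0 = 5232. Thus E[τ] = E[X_τ^2] − E[M_τ] = 5232 − 2304 = 2928 = 48(109 − 48) = 2928.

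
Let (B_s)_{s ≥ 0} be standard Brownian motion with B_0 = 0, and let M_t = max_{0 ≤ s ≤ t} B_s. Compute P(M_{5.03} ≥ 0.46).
P(M_{5.03} ≥ 0.46) = 2·P(B_{5.03} ≥ 0.46) = 2(1 − Φ(0.46/√5.03)) ≈ 0.8375

By the reflection principle for Brownian motion, P(M_t ≥ a) = 2 · P(B_t ≥ a) for a ≥ 0. Since B_t ~ N(0, t), P(B_t ≥ 0.46) = 1 − Φ(0.46/√t) = 1 − Φ(0.46/√5.03) = 1 − Φ(0.2051). So
  P(M_{5.03} ≥ 0.46) = 2(1 − Φ(0.2051)) ≈ 0.8375.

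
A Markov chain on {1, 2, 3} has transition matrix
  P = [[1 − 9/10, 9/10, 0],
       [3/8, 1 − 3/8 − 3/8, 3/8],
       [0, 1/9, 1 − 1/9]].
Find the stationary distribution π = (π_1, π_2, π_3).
π = (2/23, 24/115, 81/115)

This is a birth-death chain on three states, which satisfies detailed balance: π_1 · P_{12} = π_2 · P_{21} and π_2 · P_{23} = π_3 · P_{32}.
From π_1 · 9/10 = π_2 · 3/8: π_2/π_1 = (9/10)/(3/8) = 12/5.
From π_2 · 3/8 = π_3 · 1/9: π_3/π_2 = (3/8)/(1/9) = 27/8.
Take π_1 proportional to 1; then unnormalized π = (1, 12/5, 81/10). Normalize by dividing by the sum 23/2:
  π = (2/23, 24/115, 81/115).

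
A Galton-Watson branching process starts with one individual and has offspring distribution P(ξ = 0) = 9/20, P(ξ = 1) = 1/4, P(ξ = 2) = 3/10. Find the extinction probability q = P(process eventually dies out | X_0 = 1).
q = 1

Mean offspring μ = 0·9/20 + 1·1/4 + 2·3/10 = 17/20 ≤ 1. For μ ≤ 1 with offspring not concentrated at 1, the Galton-Watson process goes extinct almost surely, so q = 1.
(Algebraic check: The pgf is f(s) = 9/20 + 1/4·s + 3/10·s². The extinction probability q is the smallest fixed point of f in [0, 1]. Setting s = f(s):
  3/10·s² + (1/4 − 1)·s + 9/20 = 0
  3/10·s² − (9/20 + 3/10)·s + 9/20 = 0
which factors as (s − 1)·(3/10·s − 9/20) = 0, giving roots s = 1 and s = (9/20)/(3/10) = 3/2. Since 3/2 ≥ 1, the smallest root in [0, 1] is s = 1.)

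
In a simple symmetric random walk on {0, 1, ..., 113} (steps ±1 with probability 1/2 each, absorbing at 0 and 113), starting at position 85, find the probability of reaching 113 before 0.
P(hit 113 before 0) = 85/113

Let u_k = P(hit 113 before 0 | start at k). Then u_0 = 0, u_113 = 1, and u_k = u_{k-1}/2 + u_{k+1}/2 for 1 ≤ k ≤ 112. This harmonic recurrence is solved by u_k = k/113, giving u_85 = 85/113.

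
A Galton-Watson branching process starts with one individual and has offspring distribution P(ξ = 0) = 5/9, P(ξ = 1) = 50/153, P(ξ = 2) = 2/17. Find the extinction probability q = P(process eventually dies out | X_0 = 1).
q = 1

Mean offspring μ = 0·5/9 + 1·50/153 + 2·2/17 = 86/153 ≤ 1. For μ ≤ 1 with offspring not concentrated at 1, the Galton-Watson process goes extinct almost surely, so q = 1.
(Algebraic check: The pgf is f(s) = 5/9 + 50/153·s + 2/17·s². The extinction probability q is the smallest fixed point of f in [0, 1]. Setting s = f(s):
  2/17·s² + (50/153 − 1)·s + 5/9 = 0
  2/17·s² − (5/9 + 2/17)·s + 5/9 = 0
which factors as (s − 1)·(2/17·s − 5/9) = 0, giving roots s = 1 and s = (5/9)/(2/17) = 85/18. Since 85/18 ≥ 1, the smallest root in [0, 1] is s = 1.)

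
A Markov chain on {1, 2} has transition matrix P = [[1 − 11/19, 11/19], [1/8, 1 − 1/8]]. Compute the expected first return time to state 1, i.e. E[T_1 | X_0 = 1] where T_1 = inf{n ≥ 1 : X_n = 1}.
E[T_1 | X_0 = 1] = 1/π_1 = 107/19

For an irreducible recurrent Markov chain with stationary distribution π, E[T_i | X_0 = i] = 1/π_i (Kac's formula). Here π_1 = (1/8)/(11/19 + 1/8) = (1/8)/(107/152) = 19/107, so E[T_1 | X_0 = 1] = 1/π_1 = (11/19 + 1/8)/(1/8) = (107/152)/(1/8) = 107/19.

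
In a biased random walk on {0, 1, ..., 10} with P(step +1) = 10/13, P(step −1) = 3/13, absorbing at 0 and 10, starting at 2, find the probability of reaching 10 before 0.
P(hit 10 before 0) = (1 − (3/10)^2) / (1 − (3/10)^10) = 100000000/109889461

Let u_k denote P(reach 10 before 0 | start at k). Boundary: u_0 = 0, u_10 = 1. Recurrence: u_k = 10/13·u_{k+1} + 3/13·u_{k-1} for 1 ≤ k ≤ 9. Try u_k = A + B·r^k with r = q/p = (3/13)/(10/13) = 3/10. Substitution satisfies the recurrence; boundary conditions give:
  u_k = (1 − r^k) / (1 − r^N) = (1 − (3/10)^2) / (1 − (3/10)^10) = 100000000/109889461.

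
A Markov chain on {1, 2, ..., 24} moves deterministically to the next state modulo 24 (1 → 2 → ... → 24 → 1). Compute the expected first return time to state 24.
E[T_24 | X_0 = 24] = 24

The chain cycles deterministically, so starting at state 24 it returns in exactly 24 steps. Equivalently, the stationary distribution is uniform π_j = 1/24 for every state j, so by Kac's formula E[T_24] = 1/π_24 = 24.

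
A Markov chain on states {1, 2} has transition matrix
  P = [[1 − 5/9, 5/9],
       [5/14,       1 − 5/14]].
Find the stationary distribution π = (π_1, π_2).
π_1 = 9/23, π_2 = 14/23

Solve πP = π with π_1 + π_2 = 1. From πP = π: π_1 · (1 − 5/9) + π_2 · 5/14 = π_1 ⇒ π_2 · 5/14 = π_1 · 5/9 ⇒ π_2/π_1 = (5/9)/(5/14) = 14/9. Together with π_1 + π_2 = 1:
  π_1 = (5/14)/(5/9 + 5/14) = (5/14)/(115/126) = 9/23,
  π_2 = (5/9)/(5/9 + 5/14) = (5/9)/(115/126) = 14/23.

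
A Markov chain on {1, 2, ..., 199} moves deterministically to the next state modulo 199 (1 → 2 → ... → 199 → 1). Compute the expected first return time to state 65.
E[T_65 | X_0 = 65] = 199

The chain cycles deterministically, so starting at state 65 it returns in exactly 199 steps. Equivalently, the stationary distribution is uniform π_j = 1/199 for every state j, so by Kac's formula E[T_65] = 1/π_65 = 199.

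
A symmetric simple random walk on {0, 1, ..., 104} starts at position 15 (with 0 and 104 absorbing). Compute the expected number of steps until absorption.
E[τ | X_0 = 15] = 1335

Let v_k = E[τ | X_0 = k]. Boundary: v_0 = v_104 = 0. Recurrence: v_k = 1 + (v_{k-1} + v_{k+1})/2 for 1 ≤ k ≤ 103. The particular solution to v_k − (v_{k-1} + v_{k+1})/2 = 1 is v_k = −k^2. Adding homogeneous solution A + B k and matching boundaries gives v_k = k (104 − k). Substituting k = 15: v_15 = 15 · 89 = 1335.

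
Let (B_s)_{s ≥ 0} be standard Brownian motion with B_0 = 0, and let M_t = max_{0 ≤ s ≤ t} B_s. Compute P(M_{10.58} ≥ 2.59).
P(M_{10.58} ≥ 2.59) = 2·P(B_{10.58} ≥ 2.59) = 2(1 − Φ(2.59/√10.58)) ≈ 0.4259

By the reflection principle for Brownian motion, P(M_t ≥ a) = 2 · P(B_t ≥ a) for a ≥ 0. Since B_t ~ N(0, t), P(B_t ≥ 2.59) = 1 − Φ(2.59/√t) = 1 − Φ(2.59/√10.58) = 1 − Φ(0.7963). So
  P(M_{10.58} ≥ 2.59) = 2(1 − Φ(0.7963)) ≈ 0.4259.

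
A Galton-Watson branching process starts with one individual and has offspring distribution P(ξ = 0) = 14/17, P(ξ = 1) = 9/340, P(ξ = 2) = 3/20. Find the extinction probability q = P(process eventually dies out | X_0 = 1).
q = 1

Mean offspring μ = 0·14/17 + 1·9/340 + 2·3/20 = 111/340 ≤ 1. For μ ≤ 1 with offspring not concentrated at 1, the Galton-Watson process goes extinct almost surely, so q = 1.
(Algebraic check: The pgf is f(s) = 14/17 + 9/340·s + 3/20·s². The extinction probability q is the smallest fixed point of f in [0, 1]. Setting s = f(s):
  3/20·s² + (9/340 − 1)·s + 14/17 = 0
  3/20·s² − (14/17 + 3/20)·s + 14/17 = 0
which factors as (s − 1)·(3/20·s − 14/17) = 0, giving roots s = 1 and s = (14/17)/(3/20) = 280/51. Since 280/51 ≥ 1, the smallest root in [0, 1] is s = 1.)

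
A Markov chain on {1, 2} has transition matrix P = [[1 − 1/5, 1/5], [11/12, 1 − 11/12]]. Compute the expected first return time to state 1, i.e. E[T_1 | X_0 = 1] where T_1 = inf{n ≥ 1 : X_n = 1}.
E[T_1 | X_0 = 1] = 1/π_1 = 67/55

For an irreducible recurrent Markov chain with stationary distribution π, E[T_i | X_0 = i] = 1/π_i (Kac's formula). Here π_1 = (11/12)/(1/5 + 11/12) = (11/12)/(67/60) = 55/67, so E[T_1 | X_0 = 1] = 1/π_1 = (1/5 + 11/12)/(11/12) = (67/60)/(11/12) = 67/55.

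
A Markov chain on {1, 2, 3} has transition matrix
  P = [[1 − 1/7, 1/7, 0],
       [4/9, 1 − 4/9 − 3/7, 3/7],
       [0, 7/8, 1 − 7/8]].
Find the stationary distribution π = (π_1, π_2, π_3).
π = (1372/2029, 441/2029, 216/2029)

This is a birth-death chain on three states, which satisfies detailed balance: π_1 · P_{12} = π_2 · P_{21} and π_2 · P_{23} = π_3 · P_{32}.
From π_1 · 1/7 = π_2 · 4/9: π_2/π_1 = (1/7)/(4/9) = 9/28.
From π_2 · 3/7 = π_3 · 7/8: π_3/π_2 = (3/7)/(7/8) = 24/49.
Take π_1 proportional to 1; then unnormalized π = (1, 9/28, 54/343). Normalize by dividing by the sum 2029/1372:
  π = (1372/2029, 441/2029, 216/2029).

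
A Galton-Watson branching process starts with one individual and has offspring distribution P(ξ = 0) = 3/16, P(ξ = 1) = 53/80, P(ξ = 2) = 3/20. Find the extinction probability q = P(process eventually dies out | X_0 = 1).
q = 1

Mean offspring μ = 0·3/16 + 1·53/80 + 2·3/20 = 77/80 ≤ 1. For μ ≤ 1 with offspring not concentrated at 1, the Galton-Watson process goes extinct almost surely, so q = 1.
(Algebraic check: The pgf is f(s) = 3/16 + 53/80·s + 3/20·s². The extinction probability q is the smallest fixed point of f in [0, 1]. Setting s = f(s):
  3/20·s² + (53/80 − 1)·s + 3/16 = 0
  3/20·s² − (3/16 + 3/20)·s + 3/16 = 0
which factors as (s − 1)·(3/20·s − 3/16) = 0, giving roots s = 1 and s = (3/16)/(3/20) = 5/4. Since 5/4 ≥ 1, the smallest root in [0, 1] is s = 1.)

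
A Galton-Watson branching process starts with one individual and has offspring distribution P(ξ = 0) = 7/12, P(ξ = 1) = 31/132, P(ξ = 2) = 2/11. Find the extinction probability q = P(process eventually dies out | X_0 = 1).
q = 1

Mean offspring μ = 0·7/12 + 1·31/132 + 2·2/11 = 79/132 ≤ 1. For μ ≤ 1 with offspring not concentrated at 1, the Galton-Watson process goes extinct almost surely, so q = 1.
(Algebraic check: The pgf is f(s) = 7/12 + 31/132·s + 2/11·s². The extinction probability q is the smallest fixed point of f in [0, 1]. Setting s = f(s):
  2/11·s² + (31/132 − 1)·s + 7/12 = 0
  2/11·s² − (7/12 + 2/11)·s + 7/12 = 0
which factors as (s − 1)·(2/11·s − 7/12) = 0, giving roots s = 1 and s = (7/12)/(2/11) = 77/24. Since 77/24 ≥ 1, the smallest root in [0, 1] is s = 1.)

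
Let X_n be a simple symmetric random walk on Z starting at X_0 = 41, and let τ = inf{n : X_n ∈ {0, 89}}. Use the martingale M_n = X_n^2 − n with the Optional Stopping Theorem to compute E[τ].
E[τ] = 1968

M_n = X_n^2 − n is a martingale (since E[X_{n+1}^2 | F_n] = X_n^2 + 1). By OST (τ has finite mean in a bounded region), E[M_τ] = E[M_0] = X_0^2 − 0 = 41^2 = 1681. Also E[M_τ] = E[X_τ^2] − E[τ]. The walk exits at 0 or 89, with P(hit 89 first) = 41/89, so E[X_τ^2] = 89^2 · 41/89 + 0 = 3649. Thus E[τ] = E[X_τ^2] − E[M_τ] = 3649 − 1681 = 1968 = 41(89 − 41) = 1968.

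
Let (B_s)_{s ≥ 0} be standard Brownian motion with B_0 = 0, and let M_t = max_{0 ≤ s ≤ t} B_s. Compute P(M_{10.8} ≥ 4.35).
P(M_{10.8} ≥ 4.35) = 2·P(B_{10.8} ≥ 4.35) = 2(1 − Φ(4.35/√10.8)) ≈ 0.1856

By the reflection principle for Brownian motion, P(M_t ≥ a) = 2 · P(B_t ≥ a) for a ≥ 0. Since B_t ~ N(0, t), P(B_t ≥ 4.35) = 1 − Φ(4.35/√t) = 1 − Φ(4.35/√10.8) = 1 − Φ(1.3237). So
  P(M_{10.8} ≥ 4.35) = 2(1 − Φ(1.3237)) ≈ 0.1856.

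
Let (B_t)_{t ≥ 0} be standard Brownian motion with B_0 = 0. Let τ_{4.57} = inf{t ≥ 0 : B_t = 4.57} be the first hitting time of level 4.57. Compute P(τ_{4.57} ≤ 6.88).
P(τ_{4.57} ≤ 6.88) = 2(1 − Φ(4.57/√6.88)) = 2(1 − Φ(1.7423)) ≈ 0.0815

By the reflection principle for standard BM, P(τ_b ≤ t) = 2 · P(B_t ≥ b). Since B_t ~ N(0, t), P(B_t ≥ 4.57) = 1 − Φ(4.57/√t) = 1 − Φ(4.57/√6.88) = 1 − Φ(1.7423) ≈ 0.04073. Doubling: P(τ_{4.57} ≤ 6.88) ≈ 2 · 0.04073 = 0.08146 ≈ 0.0815.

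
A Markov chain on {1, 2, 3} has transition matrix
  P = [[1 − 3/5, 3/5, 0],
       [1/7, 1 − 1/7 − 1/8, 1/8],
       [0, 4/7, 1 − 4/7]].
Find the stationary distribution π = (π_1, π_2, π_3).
π = (160/979, 672/979, 147/979)

This is a birth-death chain on three states, which satisfies detailed balance: π_1 · P_{12} = π_2 · P_{21} and π_2 · P_{23} = π_3 · P_{32}.
From π_1 · 3/5 = π_2 · 1/7: π_2/π_1 = (3/5)/(1/7) = 21/5.
From π_2 · 1/8 = π_3 · 4/7: π_3/π_2 = (1/8)/(4/7) = 7/32.
Take π_1 proportional to 1; then unnormalized π = (1, 21/5, 147/160). Normalize by dividing by the sum 979/160:
  π = (160/979, 672/979, 147/979).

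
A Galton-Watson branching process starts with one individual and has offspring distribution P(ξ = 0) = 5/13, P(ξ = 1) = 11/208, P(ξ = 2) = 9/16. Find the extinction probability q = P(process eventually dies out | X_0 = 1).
q = 80/117

The pgf is f(s) = 5/13 + 11/208·s + 9/16·s². The extinction probability q is the smallest fixed point of f in [0, 1]. Setting s = f(s):
  9/16·s² + (11/208 − 1)·s + 5/13 = 0
  9/16·s² − (5/13 + 9/16)·s + 5/13 = 0
which factors as (s − 1)·(9/16·s − 5/13) = 0, giving roots s = 1 and s = (5/13)/(9/16) = 80/117.
Mean offspring μ = 11/208 + 2·9/16 = 245/208 > 1 (supercritical), so q < 1. The extinction probability is the smaller root: q = (5/13)/(9/16) = 80/117.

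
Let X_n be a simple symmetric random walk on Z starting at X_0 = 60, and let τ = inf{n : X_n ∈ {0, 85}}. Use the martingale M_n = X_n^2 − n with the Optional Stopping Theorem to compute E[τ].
E[τ] = 1500

M_n = X_n^2 − n is a martingale (since E[X_{n+1}^2 | F_n] = X_n^2 + 1). By OST (τ has finite mean in a bounded region), E[M_τ] = E[M_0] = X_0^2 − 0 = 60^2 = 3600. Also E[M_τ] = E[X_τ^2] − E[τ]. The walk exits at 0 or 85, with P(hit 85 first) = 60/85, so E[X_τ^2] = 85^2 · 60/85 + 0 = 5100. Thus E[τ] = E[X_τ^2] − E[M_τ] = 5100 − 3600 = 1500 = 60(85 − 60) = 1500.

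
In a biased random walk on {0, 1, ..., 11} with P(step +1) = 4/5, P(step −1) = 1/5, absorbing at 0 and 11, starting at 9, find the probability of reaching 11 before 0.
P(hit 11 before 0) = (1 − (1/4)^9) / (1 − (1/4)^11) = 1398096/1398101

Let u_k denote P(reach 11 before 0 | start at k). Boundary: u_0 = 0, u_11 = 1. Recurrence: u_k = 4/5·u_{k+1} + 1/5·u_{k-1} for 1 ≤ k ≤ 10. Try u_k = A + B·r^k with r = q/p = (1/5)/(4/5) = 1/4. Substitution satisfies the recurrence; boundary conditions give:
  u_k = (1 − r^k) / (1 − r^N) = (1 − (1/4)^9) / (1 − (1/4)^11) = 1398096/1398101.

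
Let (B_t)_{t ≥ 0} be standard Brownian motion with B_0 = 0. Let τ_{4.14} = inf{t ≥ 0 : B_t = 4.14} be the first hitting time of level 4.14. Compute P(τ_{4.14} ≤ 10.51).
P(τ_{4.14} ≤ 10.51) = 2(1 − Φ(4.14/√10.51)) = 2(1 − Φ(1.2770)) ≈ 0.2016

By the reflection principle for standard BM, P(τ_b ≤ t) = 2 · P(B_t ≥ b). Since B_t ~ N(0, t), P(B_t ≥ 4.14) = 1 − Φ(4.14/√t) = 1 − Φ(4.14/√10.51) = 1 − Φ(1.2770) ≈ 0.10080. Doubling: P(τ_{4.14} ≤ 10.51) ≈ 2 · 0.10080 = 0.20160 ≈ 0.2016.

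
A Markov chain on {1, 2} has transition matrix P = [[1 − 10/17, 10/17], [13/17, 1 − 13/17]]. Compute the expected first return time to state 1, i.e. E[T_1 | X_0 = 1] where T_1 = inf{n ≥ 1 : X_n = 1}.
E[T_1 | X_0 = 1] = 1/π_1 = 23/13

For an irreducible recurrent Markov chain with stationary distribution π, E[T_i | X_0 = i] = 1/π_i (Kac's formula). Here π_1 = (13/17)/(10/17 + 13/17) = (13/17)/(23/17) = 13/23, so E[T_1 | X_0 = 1] = 1/π_1 = (10/17 + 13/17)/(13/17) = (23/17)/(13/17) = 23/13.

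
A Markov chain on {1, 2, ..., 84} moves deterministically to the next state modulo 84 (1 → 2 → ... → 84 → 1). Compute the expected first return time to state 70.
E[T_70 | X_0 = 70] = 84

The chain cycles deterministically, so starting at state 70 it returns in exactly 84 steps. Equivalently, the stationary distribution is uniform π_j = 1/84 for every state j, so by Kac's formula E[T_70] = 1/π_70 = 84.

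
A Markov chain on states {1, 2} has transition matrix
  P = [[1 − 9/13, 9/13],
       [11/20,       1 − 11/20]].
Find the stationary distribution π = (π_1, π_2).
π_1 = 143/323, π_2 = 180/323

Solve πP = π with π_1 + π_2 = 1. From πP = π: π_1 · (1 − 9/13) + π_2 · 11/20 = π_1 ⇒ π_2 · 11/20 = π_1 · 9/13 ⇒ π_2/π_1 = (9/13)/(11/20) = 180/143. Together with π_1 + π_2 = 1:
  π_1 = (11/20)/(9/13 + 11/20) = (11/20)/(323/260) = 143/323,
  π_2 = (9/13)/(9/13 + 11/20) = (9/13)/(323/260) = 180/323.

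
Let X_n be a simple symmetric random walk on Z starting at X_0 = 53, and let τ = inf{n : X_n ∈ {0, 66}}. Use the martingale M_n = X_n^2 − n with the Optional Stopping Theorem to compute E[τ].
E[τ] = 689

M_n = X_n^2 − n is a martingale (since E[X_{n+1}^2 | F_n] = X_n^2 + 1). By OST (τ has finite mean in a bounded region), E[M_τ] = E[M_0] = X_0^2 − 0 = 53^2 = 2809. Also E[M_τ] = E[X_τ^2] − E[τ]. The walk exits at 0 or 66, with P(hit 66 first) = 53/66, so E[X_τ^2] = 66^2 · 53/66 + 0 = 3498. Thus E[τ] = E[X_τ^2] − E[M_τ] = 3498 − 2809 = 689 = 53(66 − 53) = 689.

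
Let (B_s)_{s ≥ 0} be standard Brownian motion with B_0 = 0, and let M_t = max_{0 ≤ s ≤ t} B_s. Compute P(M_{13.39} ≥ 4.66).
P(M_{13.39} ≥ 4.66) = 2·P(B_{13.39} ≥ 4.66) = 2(1 − Φ(4.66/√13.39)) ≈ 0.2028

By the reflection principle for Brownian motion, P(M_t ≥ a) = 2 · P(B_t ≥ a) for a ≥ 0. Since B_t ~ N(0, t), P(B_t ≥ 4.66) = 1 − Φ(4.66/√t) = 1 − Φ(4.66/√13.39) = 1 − Φ(1.2735). So
  P(M_{13.39} ≥ 4.66) = 2(1 − Φ(1.2735)) ≈ 0.2028.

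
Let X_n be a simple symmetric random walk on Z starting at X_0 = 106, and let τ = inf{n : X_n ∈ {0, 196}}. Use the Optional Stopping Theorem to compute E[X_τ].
E[X_τ] = 106

X_n is a martingale and τ is a bounded-mean stopping time (indeed τ is finite a.s. with bounded expectation since the walk is in a bounded region). By the OST, E[X_τ] = E[X_0] = 106. Equivalently: E[X_τ] = 196 · P(hit 196 first) + 0 · P(hit 0 first) = 196 · (106/196) = 106.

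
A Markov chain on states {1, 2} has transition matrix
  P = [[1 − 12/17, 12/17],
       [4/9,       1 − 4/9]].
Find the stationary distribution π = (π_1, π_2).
π_1 = 17/44, π_2 = 27/44

Solve πP = π with π_1 + π_2 = 1. From πP = π: π_1 · (1 − 12/17) + π_2 · 4/9 = π_1 ⇒ π_2 · 4/9 = π_1 · 12/17 ⇒ π_2/π_1 = (12/17)/(4/9) = 27/17. Together with π_1 + π_2 = 1:
  π_1 = (4/9)/(12/17 + 4/9) = (4/9)/(176/153) = 17/44,
  π_2 = (12/17)/(12/17 + 4/9) = (12/17)/(176/153) = 27/44.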